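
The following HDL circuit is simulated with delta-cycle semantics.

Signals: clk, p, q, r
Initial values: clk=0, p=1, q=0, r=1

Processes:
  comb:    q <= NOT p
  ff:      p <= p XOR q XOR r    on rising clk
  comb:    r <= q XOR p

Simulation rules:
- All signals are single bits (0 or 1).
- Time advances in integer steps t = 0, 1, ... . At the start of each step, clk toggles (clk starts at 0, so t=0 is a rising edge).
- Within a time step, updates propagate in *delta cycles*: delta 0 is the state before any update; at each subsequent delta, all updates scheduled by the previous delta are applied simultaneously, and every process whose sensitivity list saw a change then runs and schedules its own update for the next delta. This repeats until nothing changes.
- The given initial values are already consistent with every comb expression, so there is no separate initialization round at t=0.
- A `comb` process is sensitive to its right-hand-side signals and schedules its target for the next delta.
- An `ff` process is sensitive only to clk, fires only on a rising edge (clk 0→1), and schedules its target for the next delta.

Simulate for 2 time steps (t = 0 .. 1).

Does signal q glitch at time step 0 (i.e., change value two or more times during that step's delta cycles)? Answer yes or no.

no

t0.Δ0 clk=0 r=1 p=1 q=0
t0.Δ1 clk=1 r=1 p=1 q=0
t0.Δ2 clk=1 r=1 p=0 q=0
t0.Δ3 clk=1 r=0 p=0 q=1
t0.Δ4 clk=1 r=1 p=0 q=1
t1.Δ0 clk=1 r=1 p=0 q=1
t1.Δ1 clk=0 r=1 p=0 q=1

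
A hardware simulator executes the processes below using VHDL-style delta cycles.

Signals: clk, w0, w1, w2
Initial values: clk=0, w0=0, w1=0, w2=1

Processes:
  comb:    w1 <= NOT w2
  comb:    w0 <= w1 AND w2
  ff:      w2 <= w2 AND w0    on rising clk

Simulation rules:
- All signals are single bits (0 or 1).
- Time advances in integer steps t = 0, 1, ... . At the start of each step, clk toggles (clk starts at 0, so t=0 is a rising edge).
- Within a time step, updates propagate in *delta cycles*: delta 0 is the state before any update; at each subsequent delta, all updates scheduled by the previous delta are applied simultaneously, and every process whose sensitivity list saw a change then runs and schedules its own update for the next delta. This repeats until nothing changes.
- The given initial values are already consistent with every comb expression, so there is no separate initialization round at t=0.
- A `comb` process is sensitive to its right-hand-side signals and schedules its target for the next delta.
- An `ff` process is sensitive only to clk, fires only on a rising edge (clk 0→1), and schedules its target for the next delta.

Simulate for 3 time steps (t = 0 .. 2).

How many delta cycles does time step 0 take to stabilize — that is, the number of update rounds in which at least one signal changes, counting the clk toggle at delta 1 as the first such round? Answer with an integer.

[bits: clk,w1,w0,w2]
t=0: Δ0=0001 Δ1=1001 Δ2=1000 Δ3=1100 | 3Δ
t=1: Δ0=1100 Δ1=0100 | 1Δ
t=2: Δ0=0100 Δ1=1100 | 1Δ

3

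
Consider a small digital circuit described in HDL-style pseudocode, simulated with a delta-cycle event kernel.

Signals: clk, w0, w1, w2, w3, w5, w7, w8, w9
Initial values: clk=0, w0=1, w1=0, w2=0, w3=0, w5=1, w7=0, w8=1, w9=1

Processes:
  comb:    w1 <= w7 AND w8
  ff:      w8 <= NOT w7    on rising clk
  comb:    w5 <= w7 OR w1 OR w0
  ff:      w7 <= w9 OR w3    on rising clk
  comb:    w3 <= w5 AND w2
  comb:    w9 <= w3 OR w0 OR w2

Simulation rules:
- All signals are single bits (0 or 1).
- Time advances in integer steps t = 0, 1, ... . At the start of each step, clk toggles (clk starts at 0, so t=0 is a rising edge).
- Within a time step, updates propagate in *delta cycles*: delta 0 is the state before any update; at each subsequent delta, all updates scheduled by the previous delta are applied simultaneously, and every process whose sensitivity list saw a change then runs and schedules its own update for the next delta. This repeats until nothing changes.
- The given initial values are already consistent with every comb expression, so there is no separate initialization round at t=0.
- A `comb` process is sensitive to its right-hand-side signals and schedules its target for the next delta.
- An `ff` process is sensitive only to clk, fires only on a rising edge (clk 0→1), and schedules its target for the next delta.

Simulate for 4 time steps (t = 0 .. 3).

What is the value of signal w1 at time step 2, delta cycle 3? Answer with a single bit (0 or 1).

[bits: clk,w7,w8,w5,w0,w1,w2,w9,w3]
t=0: Δ0=001110010 Δ1=101110010 Δ2=111110010 Δ3=111111010 | 3Δ
t=1: Δ0=111111010 Δ1=011111010 | 1Δ
t=2: Δ0=011111010 Δ1=111111010 Δ2=110111010 Δ3=110110010 | 3Δ
t=3: Δ0=110110010 Δ1=010110010 | 1Δ

0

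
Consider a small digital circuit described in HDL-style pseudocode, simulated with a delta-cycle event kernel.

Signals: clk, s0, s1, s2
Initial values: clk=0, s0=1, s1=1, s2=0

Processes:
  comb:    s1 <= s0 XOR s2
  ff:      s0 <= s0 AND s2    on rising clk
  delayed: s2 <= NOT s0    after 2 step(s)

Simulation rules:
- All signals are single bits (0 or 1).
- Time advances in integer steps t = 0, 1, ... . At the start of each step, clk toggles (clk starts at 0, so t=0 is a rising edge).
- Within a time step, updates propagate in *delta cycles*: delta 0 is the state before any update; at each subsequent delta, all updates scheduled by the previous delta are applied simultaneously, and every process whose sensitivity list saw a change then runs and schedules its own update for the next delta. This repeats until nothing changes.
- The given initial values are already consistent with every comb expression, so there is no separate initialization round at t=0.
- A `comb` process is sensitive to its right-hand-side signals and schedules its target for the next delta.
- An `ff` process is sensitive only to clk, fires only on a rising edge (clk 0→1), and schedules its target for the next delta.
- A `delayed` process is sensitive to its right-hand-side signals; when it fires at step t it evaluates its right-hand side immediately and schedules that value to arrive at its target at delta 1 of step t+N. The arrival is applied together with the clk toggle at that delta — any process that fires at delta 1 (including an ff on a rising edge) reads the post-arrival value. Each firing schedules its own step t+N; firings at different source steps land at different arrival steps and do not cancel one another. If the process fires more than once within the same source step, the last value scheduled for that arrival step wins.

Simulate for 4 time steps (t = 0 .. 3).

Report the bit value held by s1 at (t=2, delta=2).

1

t=0 Δ0: s1=1 clk=0 s2=0 s0=1
  Δ1: clk:0→1
  Δ2: s0:1→0
  Δ3: s1:1→0
  (3Δ to stable)
t=1 Δ0: s1=0 clk=1 s2=0 s0=0
  Δ1: clk:1→0
  (1Δ to stable)
t=2 Δ0: s1=0 clk=0 s2=0 s0=0
  Δ1: clk:0→1, s2:0→1
  Δ2: s1:0→1
  (2Δ to stable)
t=3 Δ0: s1=1 clk=1 s2=1 s0=0
  Δ1: clk:1→0
  (1Δ to stable)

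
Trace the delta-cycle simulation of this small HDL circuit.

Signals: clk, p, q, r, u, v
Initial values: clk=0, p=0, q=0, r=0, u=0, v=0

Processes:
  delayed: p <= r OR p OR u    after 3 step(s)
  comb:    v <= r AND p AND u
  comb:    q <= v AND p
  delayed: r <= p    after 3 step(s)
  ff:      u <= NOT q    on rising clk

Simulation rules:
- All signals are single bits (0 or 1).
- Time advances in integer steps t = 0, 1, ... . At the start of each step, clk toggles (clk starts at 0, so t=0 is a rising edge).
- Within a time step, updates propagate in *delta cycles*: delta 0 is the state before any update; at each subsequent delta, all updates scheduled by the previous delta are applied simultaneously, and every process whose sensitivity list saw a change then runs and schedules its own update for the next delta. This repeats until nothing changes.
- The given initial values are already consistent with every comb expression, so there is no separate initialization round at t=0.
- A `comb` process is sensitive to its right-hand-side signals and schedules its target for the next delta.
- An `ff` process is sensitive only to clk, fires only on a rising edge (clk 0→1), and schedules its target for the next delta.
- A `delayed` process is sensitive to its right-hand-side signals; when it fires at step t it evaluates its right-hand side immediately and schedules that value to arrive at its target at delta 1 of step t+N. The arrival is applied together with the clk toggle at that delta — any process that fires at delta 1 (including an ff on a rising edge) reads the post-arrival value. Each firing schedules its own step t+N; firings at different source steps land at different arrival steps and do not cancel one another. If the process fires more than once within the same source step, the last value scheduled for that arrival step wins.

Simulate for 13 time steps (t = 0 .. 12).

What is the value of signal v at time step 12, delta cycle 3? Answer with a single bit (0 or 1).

0

[bits: q,clk,r,u,p,v]
t=0: Δ0=000000 Δ1=010000 Δ2=010100 | 2Δ
t=1: Δ0=010100 Δ1=000100 | 1Δ
t=2: Δ0=000100 Δ1=010100 | 1Δ
t=3: Δ0=010100 Δ1=000110 | 1Δ
t=4: Δ0=000110 Δ1=010110 | 1Δ
t=5: Δ0=010110 Δ1=000110 | 1Δ
t=6: Δ0=000110 Δ1=011110 Δ2=011111 Δ3=111111 | 3Δ
t=7: Δ0=111111 Δ1=101111 | 1Δ
t=8: Δ0=101111 Δ1=111111 Δ2=111011 Δ3=111010 Δ4=011010 | 4Δ
t=9: Δ0=011010 Δ1=001010 | 1Δ
t=10: Δ0=001010 Δ1=011010 Δ2=011110 Δ3=011111 Δ4=111111 | 4Δ
t=11: Δ0=111111 Δ1=101111 | 1Δ
t=12: Δ0=101111 Δ1=111111 Δ2=111011 Δ3=111010 Δ4=011010 | 4Δ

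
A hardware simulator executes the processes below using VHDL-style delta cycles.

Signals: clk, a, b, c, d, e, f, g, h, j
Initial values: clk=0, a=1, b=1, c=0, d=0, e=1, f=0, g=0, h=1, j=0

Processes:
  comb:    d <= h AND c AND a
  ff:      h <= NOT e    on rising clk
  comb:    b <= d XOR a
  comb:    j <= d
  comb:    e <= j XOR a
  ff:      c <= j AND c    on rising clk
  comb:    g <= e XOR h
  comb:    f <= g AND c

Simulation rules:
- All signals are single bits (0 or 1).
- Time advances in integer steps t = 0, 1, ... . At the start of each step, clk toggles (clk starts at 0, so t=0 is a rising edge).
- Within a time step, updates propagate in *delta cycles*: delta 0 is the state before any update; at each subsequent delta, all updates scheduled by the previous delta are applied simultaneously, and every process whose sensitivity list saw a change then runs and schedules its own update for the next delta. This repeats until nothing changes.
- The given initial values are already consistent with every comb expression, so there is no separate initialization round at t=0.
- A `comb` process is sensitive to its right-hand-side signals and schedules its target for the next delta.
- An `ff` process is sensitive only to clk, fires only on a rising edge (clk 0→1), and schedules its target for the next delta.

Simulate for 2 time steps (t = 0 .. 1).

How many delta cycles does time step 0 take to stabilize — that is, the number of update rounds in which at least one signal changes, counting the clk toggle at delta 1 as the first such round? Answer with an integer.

[bits: h,b,j,f,a,g,d,clk,e,c]
t=0: Δ0=1100100010 Δ1=1100100110 Δ2=0100100110 Δ3=0100110110 | 3Δ
t=1: Δ0=0100110110 Δ1=0100110010 | 1Δ

3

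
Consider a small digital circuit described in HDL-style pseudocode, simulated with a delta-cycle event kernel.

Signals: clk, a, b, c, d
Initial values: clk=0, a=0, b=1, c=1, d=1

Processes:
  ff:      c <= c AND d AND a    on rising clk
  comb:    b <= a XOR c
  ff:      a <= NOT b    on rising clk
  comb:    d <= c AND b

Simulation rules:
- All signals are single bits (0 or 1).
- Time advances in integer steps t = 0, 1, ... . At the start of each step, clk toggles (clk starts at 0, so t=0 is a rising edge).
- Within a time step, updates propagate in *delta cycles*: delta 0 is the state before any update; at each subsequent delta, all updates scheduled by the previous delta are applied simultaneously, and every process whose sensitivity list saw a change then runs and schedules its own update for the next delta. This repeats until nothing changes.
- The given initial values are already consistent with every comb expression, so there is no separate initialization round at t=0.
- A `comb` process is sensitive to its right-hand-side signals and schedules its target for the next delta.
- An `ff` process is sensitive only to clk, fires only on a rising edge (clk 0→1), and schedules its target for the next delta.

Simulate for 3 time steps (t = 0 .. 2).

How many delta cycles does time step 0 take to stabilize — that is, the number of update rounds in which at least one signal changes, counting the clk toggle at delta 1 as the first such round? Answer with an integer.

t=0 Δ0: clk=0 a=0 b=1 c=1 d=1
  Δ1: clk:0→1
  Δ2: c:1→0
  Δ3: b:1→0, d:1→0
  (3Δ to stable)
t=1 Δ0: clk=1 a=0 b=0 c=0 d=0
  Δ1: clk:1→0
  (1Δ to stable)
t=2 Δ0: clk=0 a=0 b=0 c=0 d=0
  Δ1: clk:0→1
  Δ2: a:0→1
  Δ3: b:0→1
  (3Δ to stable)

3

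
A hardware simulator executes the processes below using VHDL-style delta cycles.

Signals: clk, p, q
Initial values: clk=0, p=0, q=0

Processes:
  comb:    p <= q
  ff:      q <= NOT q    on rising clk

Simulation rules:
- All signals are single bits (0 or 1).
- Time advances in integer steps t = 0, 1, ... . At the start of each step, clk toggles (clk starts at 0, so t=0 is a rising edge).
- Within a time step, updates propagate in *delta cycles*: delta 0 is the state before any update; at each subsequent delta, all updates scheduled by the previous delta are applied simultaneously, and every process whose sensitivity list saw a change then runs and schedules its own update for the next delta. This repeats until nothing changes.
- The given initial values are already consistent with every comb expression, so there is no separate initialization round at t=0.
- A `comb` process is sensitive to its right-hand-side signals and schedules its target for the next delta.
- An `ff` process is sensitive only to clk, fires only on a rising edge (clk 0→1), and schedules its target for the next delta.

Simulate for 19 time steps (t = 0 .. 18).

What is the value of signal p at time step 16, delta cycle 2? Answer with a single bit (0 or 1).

0

[bits: p,clk,q]
t=0: Δ0=000 Δ1=010 Δ2=011 Δ3=111 | 3Δ
t=1: Δ0=111 Δ1=101 | 1Δ
t=2: Δ0=101 Δ1=111 Δ2=110 Δ3=010 | 3Δ
t=3: Δ0=010 Δ1=000 | 1Δ
t=4: Δ0=000 Δ1=010 Δ2=011 Δ3=111 | 3Δ
t=5: Δ0=111 Δ1=101 | 1Δ
t=6: Δ0=101 Δ1=111 Δ2=110 Δ3=010 | 3Δ
t=7: Δ0=010 Δ1=000 | 1Δ
t=8: Δ0=000 Δ1=010 Δ2=011 Δ3=111 | 3Δ
t=9: Δ0=111 Δ1=101 | 1Δ
t=10: Δ0=101 Δ1=111 Δ2=110 Δ3=010 | 3Δ
t=11: Δ0=010 Δ1=000 | 1Δ
t=12: Δ0=000 Δ1=010 Δ2=011 Δ3=111 | 3Δ
t=13: Δ0=111 Δ1=101 | 1Δ
t=14: Δ0=101 Δ1=111 Δ2=110 Δ3=010 | 3Δ
t=15: Δ0=010 Δ1=000 | 1Δ
t=16: Δ0=000 Δ1=010 Δ2=011 Δ3=111 | 3Δ
t=17: Δ0=111 Δ1=101 | 1Δ
t=18: Δ0=101 Δ1=111 Δ2=110 Δ3=010 | 3Δ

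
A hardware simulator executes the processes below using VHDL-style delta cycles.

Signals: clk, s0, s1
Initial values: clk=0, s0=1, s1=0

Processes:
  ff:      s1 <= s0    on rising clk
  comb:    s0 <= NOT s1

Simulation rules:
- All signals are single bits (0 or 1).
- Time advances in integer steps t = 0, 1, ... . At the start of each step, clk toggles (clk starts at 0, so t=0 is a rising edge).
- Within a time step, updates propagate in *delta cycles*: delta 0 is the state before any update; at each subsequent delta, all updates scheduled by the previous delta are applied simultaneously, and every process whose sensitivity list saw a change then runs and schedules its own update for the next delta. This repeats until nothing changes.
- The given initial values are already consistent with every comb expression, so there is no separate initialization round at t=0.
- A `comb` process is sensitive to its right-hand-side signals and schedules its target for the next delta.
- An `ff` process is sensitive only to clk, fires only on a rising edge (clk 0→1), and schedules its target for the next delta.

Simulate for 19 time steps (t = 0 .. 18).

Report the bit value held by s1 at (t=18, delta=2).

t=0 Δ0: clk=0 s1=0 s0=1
  Δ1: clk:0→1
  Δ2: s1:0→1
  Δ3: s0:1→0
  (3Δ to stable)
t=1 Δ0: clk=1 s1=1 s0=0
  Δ1: clk:1→0
  (1Δ to stable)
t=2 Δ0: clk=0 s1=1 s0=0
  Δ1: clk:0→1
  Δ2: s1:1→0
  Δ3: s0:0→1
  (3Δ to stable)
t=3 Δ0: clk=1 s1=0 s0=1
  Δ1: clk:1→0
  (1Δ to stable)
t=4 Δ0: clk=0 s1=0 s0=1
  Δ1: clk:0→1
  Δ2: s1:0→1
  Δ3: s0:1→0
  (3Δ to stable)
t=5 Δ0: clk=1 s1=1 s0=0
  Δ1: clk:1→0
  (1Δ to stable)
t=6 Δ0: clk=0 s1=1 s0=0
  Δ1: clk:0→1
  Δ2: s1:1→0
  Δ3: s0:0→1
  (3Δ to stable)
t=7 Δ0: clk=1 s1=0 s0=1
  Δ1: clk:1→0
  (1Δ to stable)
t=8 Δ0: clk=0 s1=0 s0=1
  Δ1: clk:0→1
  Δ2: s1:0→1
  Δ3: s0:1→0
  (3Δ to stable)
t=9 Δ0: clk=1 s1=1 s0=0
  Δ1: clk:1→0
  (1Δ to stable)
t=10 Δ0: clk=0 s1=1 s0=0
  Δ1: clk:0→1
  Δ2: s1:1→0
  Δ3: s0:0→1
  (3Δ to stable)
t=11 Δ0: clk=1 s1=0 s0=1
  Δ1: clk:1→0
  (1Δ to stable)
t=12 Δ0: clk=0 s1=0 s0=1
  Δ1: clk:0→1
  Δ2: s1:0→1
  Δ3: s0:1→0
  (3Δ to stable)
t=13 Δ0: clk=1 s1=1 s0=0
  Δ1: clk:1→0
  (1Δ to stable)
t=14 Δ0: clk=0 s1=1 s0=0
  Δ1: clk:0→1
  Δ2: s1:1→0
  Δ3: s0:0→1
  (3Δ to stable)
t=15 Δ0: clk=1 s1=0 s0=1
  Δ1: clk:1→0
  (1Δ to stable)
t=16 Δ0: clk=0 s1=0 s0=1
  Δ1: clk:0→1
  Δ2: s1:0→1
  Δ3: s0:1→0
  (3Δ to stable)
t=17 Δ0: clk=1 s1=1 s0=0
  Δ1: clk:1→0
  (1Δ to stable)
t=18 Δ0: clk=0 s1=1 s0=0
  Δ1: clk:0→1
  Δ2: s1:1→0
  Δ3: s0:0→1
  (3Δ to stable)

0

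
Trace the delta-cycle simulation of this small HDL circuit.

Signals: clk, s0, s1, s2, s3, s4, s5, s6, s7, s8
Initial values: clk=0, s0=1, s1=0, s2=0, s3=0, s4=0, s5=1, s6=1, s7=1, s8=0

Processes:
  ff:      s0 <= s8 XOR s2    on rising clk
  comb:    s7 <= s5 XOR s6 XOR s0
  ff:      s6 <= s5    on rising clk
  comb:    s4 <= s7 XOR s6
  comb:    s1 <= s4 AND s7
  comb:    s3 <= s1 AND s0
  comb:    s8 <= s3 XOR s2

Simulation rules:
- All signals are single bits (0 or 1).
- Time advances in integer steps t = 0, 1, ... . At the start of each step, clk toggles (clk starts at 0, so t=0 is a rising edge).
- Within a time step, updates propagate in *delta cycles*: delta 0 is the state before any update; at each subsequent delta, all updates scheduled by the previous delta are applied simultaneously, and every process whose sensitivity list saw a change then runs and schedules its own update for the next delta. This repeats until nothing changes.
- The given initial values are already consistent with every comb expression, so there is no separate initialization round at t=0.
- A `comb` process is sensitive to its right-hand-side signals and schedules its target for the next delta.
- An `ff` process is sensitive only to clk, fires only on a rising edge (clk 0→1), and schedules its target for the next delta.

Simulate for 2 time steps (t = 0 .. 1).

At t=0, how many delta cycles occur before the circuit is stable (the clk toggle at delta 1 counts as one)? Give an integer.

[bits: s1,s7,s3,s2,clk,s8,s6,s5,s0,s4]
t=0: Δ0=0100001110 Δ1=0100101110 Δ2=0100101100 Δ3=0000101100 Δ4=0000101101 | 4Δ
t=1: Δ0=0000101101 Δ1=0000001101 | 1Δ

4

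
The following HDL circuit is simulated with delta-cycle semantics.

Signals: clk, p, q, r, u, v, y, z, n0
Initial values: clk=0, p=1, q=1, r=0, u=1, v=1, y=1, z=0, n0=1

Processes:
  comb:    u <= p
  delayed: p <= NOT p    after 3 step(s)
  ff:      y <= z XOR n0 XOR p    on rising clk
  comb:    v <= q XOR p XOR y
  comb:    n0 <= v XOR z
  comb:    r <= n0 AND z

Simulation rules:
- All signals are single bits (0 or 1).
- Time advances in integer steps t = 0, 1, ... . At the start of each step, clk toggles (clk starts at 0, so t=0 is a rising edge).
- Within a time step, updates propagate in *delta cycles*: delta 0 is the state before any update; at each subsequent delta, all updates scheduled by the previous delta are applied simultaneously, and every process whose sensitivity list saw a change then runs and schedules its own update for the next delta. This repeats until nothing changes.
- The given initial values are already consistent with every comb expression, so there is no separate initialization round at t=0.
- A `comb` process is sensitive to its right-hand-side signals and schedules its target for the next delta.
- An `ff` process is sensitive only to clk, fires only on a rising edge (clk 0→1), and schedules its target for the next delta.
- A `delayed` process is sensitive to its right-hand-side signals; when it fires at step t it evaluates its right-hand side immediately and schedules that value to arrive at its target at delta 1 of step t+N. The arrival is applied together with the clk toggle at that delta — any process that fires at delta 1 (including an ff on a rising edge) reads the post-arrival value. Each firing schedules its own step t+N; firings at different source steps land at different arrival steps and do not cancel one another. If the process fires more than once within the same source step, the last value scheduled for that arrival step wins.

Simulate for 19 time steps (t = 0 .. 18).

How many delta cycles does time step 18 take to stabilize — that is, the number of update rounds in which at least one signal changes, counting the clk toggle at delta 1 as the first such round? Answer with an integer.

[bits: p,z,r,u,v,q,clk,n0,y]
t=0: Δ0=100111011 Δ1=100111111 Δ2=100111110 Δ3=100101110 Δ4=100101100 | 4Δ
t=1: Δ0=100101100 Δ1=100101000 | 1Δ
t=2: Δ0=100101000 Δ1=100101100 Δ2=100101101 Δ3=100111101 Δ4=100111111 | 4Δ
t=3: Δ0=100111111 Δ1=100111011 | 1Δ
t=4: Δ0=100111011 Δ1=100111111 Δ2=100111110 Δ3=100101110 Δ4=100101100 | 4Δ
t=5: Δ0=100101100 Δ1=100101000 | 1Δ
t=6: Δ0=100101000 Δ1=100101100 Δ2=100101101 Δ3=100111101 Δ4=100111111 | 4Δ
t=7: Δ0=100111111 Δ1=100111011 | 1Δ
t=8: Δ0=100111011 Δ1=100111111 Δ2=100111110 Δ3=100101110 Δ4=100101100 | 4Δ
t=9: Δ0=100101100 Δ1=100101000 | 1Δ
t=10: Δ0=100101000 Δ1=100101100 Δ2=100101101 Δ3=100111101 Δ4=100111111 | 4Δ
t=11: Δ0=100111111 Δ1=100111011 | 1Δ
t=12: Δ0=100111011 Δ1=100111111 Δ2=100111110 Δ3=100101110 Δ4=100101100 | 4Δ
t=13: Δ0=100101100 Δ1=100101000 | 1Δ
t=14: Δ0=100101000 Δ1=100101100 Δ2=100101101 Δ3=100111101 Δ4=100111111 | 4Δ
t=15: Δ0=100111111 Δ1=100111011 | 1Δ
t=16: Δ0=100111011 Δ1=100111111 Δ2=100111110 Δ3=100101110 Δ4=100101100 | 4Δ
t=17: Δ0=100101100 Δ1=100101000 | 1Δ
t=18: Δ0=100101000 Δ1=100101100 Δ2=100101101 Δ3=100111101 Δ4=100111111 | 4Δ

4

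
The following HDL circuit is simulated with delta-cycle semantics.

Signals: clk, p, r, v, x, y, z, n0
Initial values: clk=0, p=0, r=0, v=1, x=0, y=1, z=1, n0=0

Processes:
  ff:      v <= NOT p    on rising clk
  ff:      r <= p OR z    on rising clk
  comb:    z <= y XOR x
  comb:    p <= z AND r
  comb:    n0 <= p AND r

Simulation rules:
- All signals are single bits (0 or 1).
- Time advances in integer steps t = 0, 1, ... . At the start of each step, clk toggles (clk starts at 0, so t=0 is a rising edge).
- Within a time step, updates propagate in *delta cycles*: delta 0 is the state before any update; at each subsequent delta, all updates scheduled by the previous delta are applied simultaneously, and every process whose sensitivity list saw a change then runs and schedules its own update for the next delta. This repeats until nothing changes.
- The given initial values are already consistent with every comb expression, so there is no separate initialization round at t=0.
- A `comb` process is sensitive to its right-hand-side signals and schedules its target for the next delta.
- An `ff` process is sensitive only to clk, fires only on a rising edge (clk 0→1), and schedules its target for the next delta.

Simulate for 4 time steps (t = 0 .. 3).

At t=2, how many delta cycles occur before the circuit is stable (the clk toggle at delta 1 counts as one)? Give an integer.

t=0 Δ0: v=1 z=1 r=0 y=1 n0=0 clk=0 x=0 p=0
  Δ1: clk:0→1
  Δ2: r:0→1
  Δ3: p:0→1
  Δ4: n0:0→1
  (4Δ to stable)
t=1 Δ0: v=1 z=1 r=1 y=1 n0=1 clk=1 x=0 p=1
  Δ1: clk:1→0
  (1Δ to stable)
t=2 Δ0: v=1 z=1 r=1 y=1 n0=1 clk=0 x=0 p=1
  Δ1: clk:0→1
  Δ2: v:1→0
  (2Δ to stable)
t=3 Δ0: v=0 z=1 r=1 y=1 n0=1 clk=1 x=0 p=1
  Δ1: clk:1→0
  (1Δ to stable)

2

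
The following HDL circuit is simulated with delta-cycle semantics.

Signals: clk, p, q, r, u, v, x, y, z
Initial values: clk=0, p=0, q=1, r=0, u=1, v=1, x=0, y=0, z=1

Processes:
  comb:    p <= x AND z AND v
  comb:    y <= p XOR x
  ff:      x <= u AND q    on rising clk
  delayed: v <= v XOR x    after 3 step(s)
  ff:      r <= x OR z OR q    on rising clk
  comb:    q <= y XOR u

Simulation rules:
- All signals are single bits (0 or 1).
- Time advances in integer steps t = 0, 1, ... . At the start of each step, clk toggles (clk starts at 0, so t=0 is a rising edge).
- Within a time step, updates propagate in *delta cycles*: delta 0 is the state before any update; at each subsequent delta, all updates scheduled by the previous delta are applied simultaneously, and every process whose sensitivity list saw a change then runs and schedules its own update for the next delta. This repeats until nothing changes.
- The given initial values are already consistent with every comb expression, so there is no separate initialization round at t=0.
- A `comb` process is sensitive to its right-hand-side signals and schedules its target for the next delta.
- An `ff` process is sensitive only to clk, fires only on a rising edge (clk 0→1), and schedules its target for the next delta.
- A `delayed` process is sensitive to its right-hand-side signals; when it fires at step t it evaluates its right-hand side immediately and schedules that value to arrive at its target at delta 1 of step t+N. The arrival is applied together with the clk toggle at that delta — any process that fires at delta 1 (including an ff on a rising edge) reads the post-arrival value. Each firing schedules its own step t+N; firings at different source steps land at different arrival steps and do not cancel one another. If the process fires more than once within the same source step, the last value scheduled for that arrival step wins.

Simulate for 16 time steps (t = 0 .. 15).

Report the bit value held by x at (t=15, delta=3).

1

t0.Δ0 y=0 u=1 q=1 p=0 v=1 z=1 r=0 clk=0 x=0
t0.Δ1 y=0 u=1 q=1 p=0 v=1 z=1 r=0 clk=1 x=0
t0.Δ2 y=0 u=1 q=1 p=0 v=1 z=1 r=1 clk=1 x=1
t0.Δ3 y=1 u=1 q=1 p=1 v=1 z=1 r=1 clk=1 x=1
t0.Δ4 y=0 u=1 q=0 p=1 v=1 z=1 r=1 clk=1 x=1
t0.Δ5 y=0 u=1 q=1 p=1 v=1 z=1 r=1 clk=1 x=1
t1.Δ0 y=0 u=1 q=1 p=1 v=1 z=1 r=1 clk=1 x=1
t1.Δ1 y=0 u=1 q=1 p=1 v=1 z=1 r=1 clk=0 x=1
t2.Δ0 y=0 u=1 q=1 p=1 v=1 z=1 r=1 clk=0 x=1
t2.Δ1 y=0 u=1 q=1 p=1 v=1 z=1 r=1 clk=1 x=1
t3.Δ0 y=0 u=1 q=1 p=1 v=1 z=1 r=1 clk=1 x=1
t3.Δ1 y=0 u=1 q=1 p=1 v=0 z=1 r=1 clk=0 x=1
t3.Δ2 y=0 u=1 q=1 p=0 v=0 z=1 r=1 clk=0 x=1
t3.Δ3 y=1 u=1 q=1 p=0 v=0 z=1 r=1 clk=0 x=1
t3.Δ4 y=1 u=1 q=0 p=0 v=0 z=1 r=1 clk=0 x=1
t4.Δ0 y=1 u=1 q=0 p=0 v=0 z=1 r=1 clk=0 x=1
t4.Δ1 y=1 u=1 q=0 p=0 v=0 z=1 r=1 clk=1 x=1
t4.Δ2 y=1 u=1 q=0 p=0 v=0 z=1 r=1 clk=1 x=0
t4.Δ3 y=0 u=1 q=0 p=0 v=0 z=1 r=1 clk=1 x=0
t4.Δ4 y=0 u=1 q=1 p=0 v=0 z=1 r=1 clk=1 x=0
t5.Δ0 y=0 u=1 q=1 p=0 v=0 z=1 r=1 clk=1 x=0
t5.Δ1 y=0 u=1 q=1 p=0 v=0 z=1 r=1 clk=0 x=0
t6.Δ0 y=0 u=1 q=1 p=0 v=0 z=1 r=1 clk=0 x=0
t6.Δ1 y=0 u=1 q=1 p=0 v=1 z=1 r=1 clk=1 x=0
t6.Δ2 y=0 u=1 q=1 p=0 v=1 z=1 r=1 clk=1 x=1
t6.Δ3 y=1 u=1 q=1 p=1 v=1 z=1 r=1 clk=1 x=1
t6.Δ4 y=0 u=1 q=0 p=1 v=1 z=1 r=1 clk=1 x=1
t6.Δ5 y=0 u=1 q=1 p=1 v=1 z=1 r=1 clk=1 x=1
t7.Δ0 y=0 u=1 q=1 p=1 v=1 z=1 r=1 clk=1 x=1
t7.Δ1 y=0 u=1 q=1 p=1 v=0 z=1 r=1 clk=0 x=1
t7.Δ2 y=0 u=1 q=1 p=0 v=0 z=1 r=1 clk=0 x=1
t7.Δ3 y=1 u=1 q=1 p=0 v=0 z=1 r=1 clk=0 x=1
t7.Δ4 y=1 u=1 q=0 p=0 v=0 z=1 r=1 clk=0 x=1
t8.Δ0 y=1 u=1 q=0 p=0 v=0 z=1 r=1 clk=0 x=1
t8.Δ1 y=1 u=1 q=0 p=0 v=0 z=1 r=1 clk=1 x=1
t8.Δ2 y=1 u=1 q=0 p=0 v=0 z=1 r=1 clk=1 x=0
t8.Δ3 y=0 u=1 q=0 p=0 v=0 z=1 r=1 clk=1 x=0
t8.Δ4 y=0 u=1 q=1 p=0 v=0 z=1 r=1 clk=1 x=0
t9.Δ0 y=0 u=1 q=1 p=0 v=0 z=1 r=1 clk=1 x=0
t9.Δ1 y=0 u=1 q=1 p=0 v=0 z=1 r=1 clk=0 x=0
t10.Δ0 y=0 u=1 q=1 p=0 v=0 z=1 r=1 clk=0 x=0
t10.Δ1 y=0 u=1 q=1 p=0 v=1 z=1 r=1 clk=1 x=0
t10.Δ2 y=0 u=1 q=1 p=0 v=1 z=1 r=1 clk=1 x=1
t10.Δ3 y=1 u=1 q=1 p=1 v=1 z=1 r=1 clk=1 x=1
t10.Δ4 y=0 u=1 q=0 p=1 v=1 z=1 r=1 clk=1 x=1
t10.Δ5 y=0 u=1 q=1 p=1 v=1 z=1 r=1 clk=1 x=1
t11.Δ0 y=0 u=1 q=1 p=1 v=1 z=1 r=1 clk=1 x=1
t11.Δ1 y=0 u=1 q=1 p=1 v=0 z=1 r=1 clk=0 x=1
t11.Δ2 y=0 u=1 q=1 p=0 v=0 z=1 r=1 clk=0 x=1
t11.Δ3 y=1 u=1 q=1 p=0 v=0 z=1 r=1 clk=0 x=1
t11.Δ4 y=1 u=1 q=0 p=0 v=0 z=1 r=1 clk=0 x=1
t12.Δ0 y=1 u=1 q=0 p=0 v=0 z=1 r=1 clk=0 x=1
t12.Δ1 y=1 u=1 q=0 p=0 v=0 z=1 r=1 clk=1 x=1
t12.Δ2 y=1 u=1 q=0 p=0 v=0 z=1 r=1 clk=1 x=0
t12.Δ3 y=0 u=1 q=0 p=0 v=0 z=1 r=1 clk=1 x=0
t12.Δ4 y=0 u=1 q=1 p=0 v=0 z=1 r=1 clk=1 x=0
t13.Δ0 y=0 u=1 q=1 p=0 v=0 z=1 r=1 clk=1 x=0
t13.Δ1 y=0 u=1 q=1 p=0 v=0 z=1 r=1 clk=0 x=0
t14.Δ0 y=0 u=1 q=1 p=0 v=0 z=1 r=1 clk=0 x=0
t14.Δ1 y=0 u=1 q=1 p=0 v=1 z=1 r=1 clk=1 x=0
t14.Δ2 y=0 u=1 q=1 p=0 v=1 z=1 r=1 clk=1 x=1
t14.Δ3 y=1 u=1 q=1 p=1 v=1 z=1 r=1 clk=1 x=1
t14.Δ4 y=0 u=1 q=0 p=1 v=1 z=1 r=1 clk=1 x=1
t14.Δ5 y=0 u=1 q=1 p=1 v=1 z=1 r=1 clk=1 x=1
t15.Δ0 y=0 u=1 q=1 p=1 v=1 z=1 r=1 clk=1 x=1
t15.Δ1 y=0 u=1 q=1 p=1 v=0 z=1 r=1 clk=0 x=1
t15.Δ2 y=0 u=1 q=1 p=0 v=0 z=1 r=1 clk=0 x=1
t15.Δ3 y=1 u=1 q=1 p=0 v=0 z=1 r=1 clk=0 x=1
t15.Δ4 y=1 u=1 q=0 p=0 v=0 z=1 r=1 clk=0 x=1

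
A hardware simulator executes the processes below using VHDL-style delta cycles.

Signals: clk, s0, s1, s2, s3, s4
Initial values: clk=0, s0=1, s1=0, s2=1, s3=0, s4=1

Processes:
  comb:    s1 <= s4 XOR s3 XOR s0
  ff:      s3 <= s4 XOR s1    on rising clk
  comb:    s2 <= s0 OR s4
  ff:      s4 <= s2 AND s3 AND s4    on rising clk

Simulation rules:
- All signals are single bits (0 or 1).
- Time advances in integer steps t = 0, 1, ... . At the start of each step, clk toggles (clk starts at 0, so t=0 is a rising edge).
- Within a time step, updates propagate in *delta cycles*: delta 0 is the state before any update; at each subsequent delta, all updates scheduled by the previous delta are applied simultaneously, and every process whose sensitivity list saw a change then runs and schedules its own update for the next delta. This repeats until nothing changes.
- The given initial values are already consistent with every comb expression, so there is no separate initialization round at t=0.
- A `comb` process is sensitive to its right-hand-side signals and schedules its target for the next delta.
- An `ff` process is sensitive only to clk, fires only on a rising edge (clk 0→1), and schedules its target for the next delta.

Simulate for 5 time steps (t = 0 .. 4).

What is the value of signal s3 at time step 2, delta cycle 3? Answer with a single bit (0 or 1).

0

t=0 Δ0: s1=0 s3=0 s0=1 clk=0 s2=1 s4=1
  Δ1: clk:0→1
  Δ2: s3:0→1, s4:1→0
  (2Δ to stable)
t=1 Δ0: s1=0 s3=1 s0=1 clk=1 s2=1 s4=0
  Δ1: clk:1→0
  (1Δ to stable)
t=2 Δ0: s1=0 s3=1 s0=1 clk=0 s2=1 s4=0
  Δ1: clk:0→1
  Δ2: s3:1→0
  Δ3: s1:0→1
  (3Δ to stable)
t=3 Δ0: s1=1 s3=0 s0=1 clk=1 s2=1 s4=0
  Δ1: clk:1→0
  (1Δ to stable)
t=4 Δ0: s1=1 s3=0 s0=1 clk=0 s2=1 s4=0
  Δ1: clk:0→1
  Δ2: s3:0→1
  Δ3: s1:1→0
  (3Δ to stable)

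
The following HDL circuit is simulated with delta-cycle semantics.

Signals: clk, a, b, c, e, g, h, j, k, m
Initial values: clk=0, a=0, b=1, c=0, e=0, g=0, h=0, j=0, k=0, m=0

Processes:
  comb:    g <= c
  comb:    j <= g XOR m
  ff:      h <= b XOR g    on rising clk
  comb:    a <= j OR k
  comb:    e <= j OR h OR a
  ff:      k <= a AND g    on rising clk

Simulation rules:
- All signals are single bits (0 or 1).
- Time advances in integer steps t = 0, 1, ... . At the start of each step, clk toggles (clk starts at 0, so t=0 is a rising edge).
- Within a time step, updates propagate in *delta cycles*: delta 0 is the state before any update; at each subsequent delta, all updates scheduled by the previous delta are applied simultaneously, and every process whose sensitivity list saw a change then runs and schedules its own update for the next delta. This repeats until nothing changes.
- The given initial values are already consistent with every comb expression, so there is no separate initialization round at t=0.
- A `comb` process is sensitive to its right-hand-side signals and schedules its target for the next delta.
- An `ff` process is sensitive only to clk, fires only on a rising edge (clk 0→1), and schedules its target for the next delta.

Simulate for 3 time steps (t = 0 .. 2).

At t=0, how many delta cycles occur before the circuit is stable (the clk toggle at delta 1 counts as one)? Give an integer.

3

[bits: g,c,clk,b,h,k,e,a,j,m]
t=0: Δ0=0001000000 Δ1=0011000000 Δ2=0011100000 Δ3=0011101000 | 3Δ
t=1: Δ0=0011101000 Δ1=0001101000 | 1Δ
t=2: Δ0=0001101000 Δ1=0011101000 | 1Δ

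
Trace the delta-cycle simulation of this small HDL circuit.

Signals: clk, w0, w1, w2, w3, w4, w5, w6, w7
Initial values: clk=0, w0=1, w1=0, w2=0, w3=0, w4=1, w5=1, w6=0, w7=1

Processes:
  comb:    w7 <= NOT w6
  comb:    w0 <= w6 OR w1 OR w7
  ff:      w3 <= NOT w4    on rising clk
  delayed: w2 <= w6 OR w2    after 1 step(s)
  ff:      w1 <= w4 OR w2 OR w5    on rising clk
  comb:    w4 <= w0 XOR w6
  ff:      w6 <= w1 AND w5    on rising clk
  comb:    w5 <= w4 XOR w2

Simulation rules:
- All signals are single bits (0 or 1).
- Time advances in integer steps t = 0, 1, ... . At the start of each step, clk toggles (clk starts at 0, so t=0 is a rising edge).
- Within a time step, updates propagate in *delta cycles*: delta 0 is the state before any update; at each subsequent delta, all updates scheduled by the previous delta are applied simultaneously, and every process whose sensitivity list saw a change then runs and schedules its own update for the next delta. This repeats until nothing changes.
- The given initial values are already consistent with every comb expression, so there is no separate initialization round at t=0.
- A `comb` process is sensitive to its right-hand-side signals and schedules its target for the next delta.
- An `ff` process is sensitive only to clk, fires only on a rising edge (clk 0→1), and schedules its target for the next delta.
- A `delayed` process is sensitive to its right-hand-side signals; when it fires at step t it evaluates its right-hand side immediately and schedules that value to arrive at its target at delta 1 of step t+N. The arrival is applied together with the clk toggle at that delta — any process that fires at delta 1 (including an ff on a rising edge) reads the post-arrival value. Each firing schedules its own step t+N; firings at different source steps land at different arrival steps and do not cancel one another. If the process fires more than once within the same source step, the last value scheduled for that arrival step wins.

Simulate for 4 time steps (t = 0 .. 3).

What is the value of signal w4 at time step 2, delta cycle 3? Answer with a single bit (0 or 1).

0

t0.Δ0 w0=1 w5=1 w4=1 w6=0 w1=0 w7=1 w3=0 w2=0 clk=0
t0.Δ1 w0=1 w5=1 w4=1 w6=0 w1=0 w7=1 w3=0 w2=0 clk=1
t0.Δ2 w0=1 w5=1 w4=1 w6=0 w1=1 w7=1 w3=0 w2=0 clk=1
t1.Δ0 w0=1 w5=1 w4=1 w6=0 w1=1 w7=1 w3=0 w2=0 clk=1
t1.Δ1 w0=1 w5=1 w4=1 w6=0 w1=1 w7=1 w3=0 w2=0 clk=0
t2.Δ0 w0=1 w5=1 w4=1 w6=0 w1=1 w7=1 w3=0 w2=0 clk=0
t2.Δ1 w0=1 w5=1 w4=1 w6=0 w1=1 w7=1 w3=0 w2=0 clk=1
t2.Δ2 w0=1 w5=1 w4=1 w6=1 w1=1 w7=1 w3=0 w2=0 clk=1
t2.Δ3 w0=1 w5=1 w4=0 w6=1 w1=1 w7=0 w3=0 w2=0 clk=1
t2.Δ4 w0=1 w5=0 w4=0 w6=1 w1=1 w7=0 w3=0 w2=0 clk=1
t3.Δ0 w0=1 w5=0 w4=0 w6=1 w1=1 w7=0 w3=0 w2=0 clk=1
t3.Δ1 w0=1 w5=0 w4=0 w6=1 w1=1 w7=0 w3=0 w2=1 clk=0
t3.Δ2 w0=1 w5=1 w4=0 w6=1 w1=1 w7=0 w3=0 w2=1 clk=0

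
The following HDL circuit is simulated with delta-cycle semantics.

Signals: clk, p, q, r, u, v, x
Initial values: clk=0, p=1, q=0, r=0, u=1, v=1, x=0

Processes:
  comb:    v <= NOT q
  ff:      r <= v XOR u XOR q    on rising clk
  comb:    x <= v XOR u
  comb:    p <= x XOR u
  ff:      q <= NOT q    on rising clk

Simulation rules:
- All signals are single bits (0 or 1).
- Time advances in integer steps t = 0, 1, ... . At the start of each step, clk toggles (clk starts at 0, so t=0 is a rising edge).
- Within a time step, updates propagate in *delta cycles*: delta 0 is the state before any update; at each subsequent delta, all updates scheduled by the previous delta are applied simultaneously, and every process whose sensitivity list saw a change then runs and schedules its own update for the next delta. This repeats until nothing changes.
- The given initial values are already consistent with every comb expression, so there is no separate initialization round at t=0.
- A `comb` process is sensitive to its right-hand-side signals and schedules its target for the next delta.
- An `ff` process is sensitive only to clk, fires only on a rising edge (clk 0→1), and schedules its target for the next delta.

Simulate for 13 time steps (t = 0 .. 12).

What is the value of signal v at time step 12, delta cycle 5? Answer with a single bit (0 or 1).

0

[bits: clk,q,u,v,r,x,p]
t=0: Δ0=0011001 Δ1=1011001 Δ2=1111001 Δ3=1110001 Δ4=1110011 Δ5=1110010 | 5Δ
t=1: Δ0=1110010 Δ1=0110010 | 1Δ
t=2: Δ0=0110010 Δ1=1110010 Δ2=1010010 Δ3=1011010 Δ4=1011000 Δ5=1011001 | 5Δ
t=3: Δ0=1011001 Δ1=0011001 | 1Δ
t=4: Δ0=0011001 Δ1=1011001 Δ2=1111001 Δ3=1110001 Δ4=1110011 Δ5=1110010 | 5Δ
t=5: Δ0=1110010 Δ1=0110010 | 1Δ
t=6: Δ0=0110010 Δ1=1110010 Δ2=1010010 Δ3=1011010 Δ4=1011000 Δ5=1011001 | 5Δ
t=7: Δ0=1011001 Δ1=0011001 | 1Δ
t=8: Δ0=0011001 Δ1=1011001 Δ2=1111001 Δ3=1110001 Δ4=1110011 Δ5=1110010 | 5Δ
t=9: Δ0=1110010 Δ1=0110010 | 1Δ
t=10: Δ0=0110010 Δ1=1110010 Δ2=1010010 Δ3=1011010 Δ4=1011000 Δ5=1011001 | 5Δ
t=11: Δ0=1011001 Δ1=0011001 | 1Δ
t=12: Δ0=0011001 Δ1=1011001 Δ2=1111001 Δ3=1110001 Δ4=1110011 Δ5=1110010 | 5Δ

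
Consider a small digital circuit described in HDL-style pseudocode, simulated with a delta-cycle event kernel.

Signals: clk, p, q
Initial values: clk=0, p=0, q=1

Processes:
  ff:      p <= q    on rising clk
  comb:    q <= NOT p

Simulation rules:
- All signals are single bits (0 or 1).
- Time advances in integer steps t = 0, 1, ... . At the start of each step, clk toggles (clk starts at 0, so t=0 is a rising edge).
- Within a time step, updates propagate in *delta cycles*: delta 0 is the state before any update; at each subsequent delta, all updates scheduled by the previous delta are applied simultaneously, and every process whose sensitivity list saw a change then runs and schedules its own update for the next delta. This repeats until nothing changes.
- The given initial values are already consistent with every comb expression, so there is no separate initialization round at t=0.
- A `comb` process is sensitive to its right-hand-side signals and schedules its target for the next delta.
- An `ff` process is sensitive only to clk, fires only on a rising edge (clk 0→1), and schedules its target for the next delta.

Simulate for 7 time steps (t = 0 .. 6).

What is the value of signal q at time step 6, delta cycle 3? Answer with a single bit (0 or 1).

1

[bits: clk,p,q]
t=0: Δ0=001 Δ1=101 Δ2=111 Δ3=110 | 3Δ
t=1: Δ0=110 Δ1=010 | 1Δ
t=2: Δ0=010 Δ1=110 Δ2=100 Δ3=101 | 3Δ
t=3: Δ0=101 Δ1=001 | 1Δ
t=4: Δ0=001 Δ1=101 Δ2=111 Δ3=110 | 3Δ
t=5: Δ0=110 Δ1=010 | 1Δ
t=6: Δ0=010 Δ1=110 Δ2=100 Δ3=101 | 3Δ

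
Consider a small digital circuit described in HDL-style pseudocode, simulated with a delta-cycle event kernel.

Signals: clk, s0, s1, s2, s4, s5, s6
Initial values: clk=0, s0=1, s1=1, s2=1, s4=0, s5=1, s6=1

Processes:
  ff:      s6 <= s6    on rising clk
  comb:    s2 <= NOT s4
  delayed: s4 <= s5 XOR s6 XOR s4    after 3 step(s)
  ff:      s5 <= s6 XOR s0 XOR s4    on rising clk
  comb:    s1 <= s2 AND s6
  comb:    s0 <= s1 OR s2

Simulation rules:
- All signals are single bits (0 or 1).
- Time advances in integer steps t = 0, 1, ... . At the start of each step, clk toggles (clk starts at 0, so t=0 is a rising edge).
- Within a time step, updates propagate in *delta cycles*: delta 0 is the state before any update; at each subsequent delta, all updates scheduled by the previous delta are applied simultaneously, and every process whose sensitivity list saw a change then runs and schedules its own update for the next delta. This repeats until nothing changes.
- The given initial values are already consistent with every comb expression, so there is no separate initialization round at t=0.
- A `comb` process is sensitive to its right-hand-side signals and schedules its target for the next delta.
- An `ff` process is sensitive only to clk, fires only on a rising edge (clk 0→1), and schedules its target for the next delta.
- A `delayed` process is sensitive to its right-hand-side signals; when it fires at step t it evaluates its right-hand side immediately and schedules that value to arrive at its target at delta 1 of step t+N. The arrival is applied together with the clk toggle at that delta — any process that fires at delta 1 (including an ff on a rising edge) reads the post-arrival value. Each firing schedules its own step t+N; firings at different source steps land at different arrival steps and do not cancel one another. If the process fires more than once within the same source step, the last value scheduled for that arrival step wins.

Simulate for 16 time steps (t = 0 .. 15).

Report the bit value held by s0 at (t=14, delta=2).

0

t0.Δ0 s4=0 s0=1 s5=1 s1=1 s6=1 s2=1 clk=0
t0.Δ1 s4=0 s0=1 s5=1 s1=1 s6=1 s2=1 clk=1
t0.Δ2 s4=0 s0=1 s5=0 s1=1 s6=1 s2=1 clk=1
t1.Δ0 s4=0 s0=1 s5=0 s1=1 s6=1 s2=1 clk=1
t1.Δ1 s4=0 s0=1 s5=0 s1=1 s6=1 s2=1 clk=0
t2.Δ0 s4=0 s0=1 s5=0 s1=1 s6=1 s2=1 clk=0
t2.Δ1 s4=0 s0=1 s5=0 s1=1 s6=1 s2=1 clk=1
t3.Δ0 s4=0 s0=1 s5=0 s1=1 s6=1 s2=1 clk=1
t3.Δ1 s4=1 s0=1 s5=0 s1=1 s6=1 s2=1 clk=0
t3.Δ2 s4=1 s0=1 s5=0 s1=1 s6=1 s2=0 clk=0
t3.Δ3 s4=1 s0=1 s5=0 s1=0 s6=1 s2=0 clk=0
t3.Δ4 s4=1 s0=0 s5=0 s1=0 s6=1 s2=0 clk=0
t4.Δ0 s4=1 s0=0 s5=0 s1=0 s6=1 s2=0 clk=0
t4.Δ1 s4=1 s0=0 s5=0 s1=0 s6=1 s2=0 clk=1
t5.Δ0 s4=1 s0=0 s5=0 s1=0 s6=1 s2=0 clk=1
t5.Δ1 s4=1 s0=0 s5=0 s1=0 s6=1 s2=0 clk=0
t6.Δ0 s4=1 s0=0 s5=0 s1=0 s6=1 s2=0 clk=0
t6.Δ1 s4=0 s0=0 s5=0 s1=0 s6=1 s2=0 clk=1
t6.Δ2 s4=0 s0=0 s5=1 s1=0 s6=1 s2=1 clk=1
t6.Δ3 s4=0 s0=1 s5=1 s1=1 s6=1 s2=1 clk=1
t7.Δ0 s4=0 s0=1 s5=1 s1=1 s6=1 s2=1 clk=1
t7.Δ1 s4=0 s0=1 s5=1 s1=1 s6=1 s2=1 clk=0
t8.Δ0 s4=0 s0=1 s5=1 s1=1 s6=1 s2=1 clk=0
t8.Δ1 s4=0 s0=1 s5=1 s1=1 s6=1 s2=1 clk=1
t8.Δ2 s4=0 s0=1 s5=0 s1=1 s6=1 s2=1 clk=1
t9.Δ0 s4=0 s0=1 s5=0 s1=1 s6=1 s2=1 clk=1
t9.Δ1 s4=0 s0=1 s5=0 s1=1 s6=1 s2=1 clk=0
t10.Δ0 s4=0 s0=1 s5=0 s1=1 s6=1 s2=1 clk=0
t10.Δ1 s4=0 s0=1 s5=0 s1=1 s6=1 s2=1 clk=1
t11.Δ0 s4=0 s0=1 s5=0 s1=1 s6=1 s2=1 clk=1
t11.Δ1 s4=1 s0=1 s5=0 s1=1 s6=1 s2=1 clk=0
t11.Δ2 s4=1 s0=1 s5=0 s1=1 s6=1 s2=0 clk=0
t11.Δ3 s4=1 s0=1 s5=0 s1=0 s6=1 s2=0 clk=0
t11.Δ4 s4=1 s0=0 s5=0 s1=0 s6=1 s2=0 clk=0
t12.Δ0 s4=1 s0=0 s5=0 s1=0 s6=1 s2=0 clk=0
t12.Δ1 s4=1 s0=0 s5=0 s1=0 s6=1 s2=0 clk=1
t13.Δ0 s4=1 s0=0 s5=0 s1=0 s6=1 s2=0 clk=1
t13.Δ1 s4=1 s0=0 s5=0 s1=0 s6=1 s2=0 clk=0
t14.Δ0 s4=1 s0=0 s5=0 s1=0 s6=1 s2=0 clk=0
t14.Δ1 s4=0 s0=0 s5=0 s1=0 s6=1 s2=0 clk=1
t14.Δ2 s4=0 s0=0 s5=1 s1=0 s6=1 s2=1 clk=1
t14.Δ3 s4=0 s0=1 s5=1 s1=1 s6=1 s2=1 clk=1
t15.Δ0 s4=0 s0=1 s5=1 s1=1 s6=1 s2=1 clk=1
t15.Δ1 s4=0 s0=1 s5=1 s1=1 s6=1 s2=1 clk=0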